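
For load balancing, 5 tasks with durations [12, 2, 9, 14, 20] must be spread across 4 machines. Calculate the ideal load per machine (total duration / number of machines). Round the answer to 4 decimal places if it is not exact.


Total processing time = 12 + 2 + 9 + 14 + 20 = 57
Number of machines = 4
Ideal balanced load = 57 / 4 = 14.25

14.25


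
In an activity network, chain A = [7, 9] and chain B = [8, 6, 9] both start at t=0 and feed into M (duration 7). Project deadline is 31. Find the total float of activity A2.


Forward pass: ES(A2) = sum of predecessors on chain A = 7
EF = ES + duration = 7 + 9 = 16
Backward pass: LF(M) = deadline = 31; LS(M) = 31 - 7 = 24
LF(A2) = LS(M) - sum(successors on chain A) = 24 - 0 = 24
LS = LF - duration = 24 - 9 = 15
Total float = LS - ES = 15 - 7 = 8

8


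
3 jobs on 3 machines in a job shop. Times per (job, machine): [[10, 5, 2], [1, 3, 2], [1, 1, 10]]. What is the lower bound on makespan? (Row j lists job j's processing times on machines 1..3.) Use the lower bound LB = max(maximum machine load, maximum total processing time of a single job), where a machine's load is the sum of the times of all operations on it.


Machine loads:
  Machine 1: 10 + 1 + 1 = 12
  Machine 2: 5 + 3 + 1 = 9
  Machine 3: 2 + 2 + 10 = 14
Max machine load = 14
Job totals:
  Job 1: 17
  Job 2: 6
  Job 3: 12
Max job total = 17
Lower bound = max(14, 17) = 17

17


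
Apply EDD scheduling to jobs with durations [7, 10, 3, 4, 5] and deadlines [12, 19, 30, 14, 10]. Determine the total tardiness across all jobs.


Sort by due date (EDD order): [(5, 10), (7, 12), (4, 14), (10, 19), (3, 30)]
Compute completion times and tardiness:
  Job 1: p=5, d=10, C=5, tardiness=max(0,5-10)=0
  Job 2: p=7, d=12, C=12, tardiness=max(0,12-12)=0
  Job 3: p=4, d=14, C=16, tardiness=max(0,16-14)=2
  Job 4: p=10, d=19, C=26, tardiness=max(0,26-19)=7
  Job 5: p=3, d=30, C=29, tardiness=max(0,29-30)=0
Total tardiness = 9

9


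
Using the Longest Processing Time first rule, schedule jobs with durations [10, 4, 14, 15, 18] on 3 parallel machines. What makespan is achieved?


Sort jobs in decreasing order (LPT): [18, 15, 14, 10, 4]
Assign each job to the least loaded machine:
  Machine 1: jobs [18], load = 18
  Machine 2: jobs [15, 4], load = 19
  Machine 3: jobs [14, 10], load = 24
Makespan = max load = 24

24


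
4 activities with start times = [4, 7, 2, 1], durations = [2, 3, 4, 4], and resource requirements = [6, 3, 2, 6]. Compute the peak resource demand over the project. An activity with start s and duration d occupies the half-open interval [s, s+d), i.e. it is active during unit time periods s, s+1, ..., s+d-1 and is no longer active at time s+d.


Each activity i is active on [start_i, start_i + duration_i).
Compute total resource usage per time slot:
  t=0: active resources = [], total = 0
  t=1: active resources = [6], total = 6
  t=2: active resources = [2, 6], total = 8
  t=3: active resources = [2, 6], total = 8
  t=4: active resources = [6, 2, 6], total = 14
  t=5: active resources = [6, 2], total = 8
  t=6: active resources = [], total = 0
  t=7: active resources = [3], total = 3
  t=8: active resources = [3], total = 3
  t=9: active resources = [3], total = 3
Peak resource demand = 14

14


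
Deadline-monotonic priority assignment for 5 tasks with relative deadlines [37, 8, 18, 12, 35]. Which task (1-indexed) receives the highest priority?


Sort tasks by relative deadline (ascending):
  Task 2: deadline = 8
  Task 4: deadline = 12
  Task 3: deadline = 18
  Task 5: deadline = 35
  Task 1: deadline = 37
Priority order (highest first): [2, 4, 3, 5, 1]
Highest priority task = 2

2


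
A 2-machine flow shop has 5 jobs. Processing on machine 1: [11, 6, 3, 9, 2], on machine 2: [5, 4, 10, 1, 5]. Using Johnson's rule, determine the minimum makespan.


Apply Johnson's rule:
  Group 1 (a <= b): [(5, 2, 5), (3, 3, 10)]
  Group 2 (a > b): [(1, 11, 5), (2, 6, 4), (4, 9, 1)]
Optimal job order: [5, 3, 1, 2, 4]
Schedule:
  Job 5: M1 done at 2, M2 done at 7
  Job 3: M1 done at 5, M2 done at 17
  Job 1: M1 done at 16, M2 done at 22
  Job 2: M1 done at 22, M2 done at 26
  Job 4: M1 done at 31, M2 done at 32
Makespan = 32

32


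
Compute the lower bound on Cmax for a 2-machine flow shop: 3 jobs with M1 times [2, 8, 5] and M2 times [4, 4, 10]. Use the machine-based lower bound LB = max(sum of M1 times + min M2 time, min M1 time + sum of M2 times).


LB1 = sum(M1 times) + min(M2 times) = 15 + 4 = 19
LB2 = min(M1 times) + sum(M2 times) = 2 + 18 = 20
Lower bound = max(LB1, LB2) = max(19, 20) = 20

20


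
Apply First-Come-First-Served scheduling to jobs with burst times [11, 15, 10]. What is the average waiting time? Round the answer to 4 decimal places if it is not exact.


FCFS order (as given): [11, 15, 10]
Waiting times:
  Job 1: wait = 0
  Job 2: wait = 11
  Job 3: wait = 26
Sum of waiting times = 37
Average waiting time = 37/3 = 12.3333

12.3333


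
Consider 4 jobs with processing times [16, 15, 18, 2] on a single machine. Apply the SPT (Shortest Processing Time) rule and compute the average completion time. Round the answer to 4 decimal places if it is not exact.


Sort jobs by processing time (SPT order): [2, 15, 16, 18]
Compute completion times sequentially:
  Job 1: processing = 2, completes at 2
  Job 2: processing = 15, completes at 17
  Job 3: processing = 16, completes at 33
  Job 4: processing = 18, completes at 51
Sum of completion times = 103
Average completion time = 103/4 = 25.75

25.75


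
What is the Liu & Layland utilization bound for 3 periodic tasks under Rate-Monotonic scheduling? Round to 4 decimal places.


Compute 2^(1/3) = 1.2599210499
Subtract 1: 1.2599210499 - 1 = 0.2599210499
Multiply by n: 3 * 0.2599210499 = 0.7797631497
Round to 4 dp: 0.7798

0.7798


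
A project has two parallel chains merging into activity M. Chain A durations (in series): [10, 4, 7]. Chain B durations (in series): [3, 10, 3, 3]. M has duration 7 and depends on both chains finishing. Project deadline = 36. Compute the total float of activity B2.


Forward pass: ES(B2) = sum of predecessors on chain B = 3
EF = ES + duration = 3 + 10 = 13
Backward pass: LF(M) = deadline = 36; LS(M) = 36 - 7 = 29
LF(B2) = LS(M) - sum(successors on chain B) = 29 - 6 = 23
LS = LF - duration = 23 - 10 = 13
Total float = LS - ES = 13 - 3 = 10

10


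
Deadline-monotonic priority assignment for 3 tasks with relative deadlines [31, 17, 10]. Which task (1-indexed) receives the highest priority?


Sort tasks by relative deadline (ascending):
  Task 3: deadline = 10
  Task 2: deadline = 17
  Task 1: deadline = 31
Priority order (highest first): [3, 2, 1]
Highest priority task = 3

3


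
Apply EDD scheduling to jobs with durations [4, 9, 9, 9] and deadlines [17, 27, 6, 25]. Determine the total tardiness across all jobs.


Sort by due date (EDD order): [(9, 6), (4, 17), (9, 25), (9, 27)]
Compute completion times and tardiness:
  Job 1: p=9, d=6, C=9, tardiness=max(0,9-6)=3
  Job 2: p=4, d=17, C=13, tardiness=max(0,13-17)=0
  Job 3: p=9, d=25, C=22, tardiness=max(0,22-25)=0
  Job 4: p=9, d=27, C=31, tardiness=max(0,31-27)=4
Total tardiness = 7

7


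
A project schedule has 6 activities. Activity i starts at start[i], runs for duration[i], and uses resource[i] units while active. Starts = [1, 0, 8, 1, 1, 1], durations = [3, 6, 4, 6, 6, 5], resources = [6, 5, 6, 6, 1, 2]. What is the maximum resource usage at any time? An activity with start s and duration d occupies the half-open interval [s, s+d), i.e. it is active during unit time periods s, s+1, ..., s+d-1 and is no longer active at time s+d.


Each activity i is active on [start_i, start_i + duration_i).
Compute total resource usage per time slot:
  t=0: active resources = [5], total = 5
  t=1: active resources = [6, 5, 6, 1, 2], total = 20
  t=2: active resources = [6, 5, 6, 1, 2], total = 20
  t=3: active resources = [6, 5, 6, 1, 2], total = 20
  t=4: active resources = [5, 6, 1, 2], total = 14
  t=5: active resources = [5, 6, 1, 2], total = 14
  t=6: active resources = [6, 1], total = 7
  t=7: active resources = [], total = 0
  t=8: active resources = [6], total = 6
  t=9: active resources = [6], total = 6
  t=10: active resources = [6], total = 6
  t=11: active resources = [6], total = 6
Peak resource demand = 20

20


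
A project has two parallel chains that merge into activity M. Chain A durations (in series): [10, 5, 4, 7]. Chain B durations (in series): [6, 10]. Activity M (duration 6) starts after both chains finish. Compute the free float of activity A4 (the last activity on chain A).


ES(A4) = sum of predecessors on chain A = 19
EF(A4) = ES + duration = 19 + 7 = 26
Successor of A4 is M. ES(M) = max(sum(A), sum(B)) = max(26, 16) = 26
Free float = ES(successor) - EF(current) = 26 - 26 = 0

0


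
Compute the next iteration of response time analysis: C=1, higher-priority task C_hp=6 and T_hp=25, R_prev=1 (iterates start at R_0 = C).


R_next = C + ceil(R_prev / T_hp) * C_hp
ceil(1 / 25) = ceil(0.04) = 1
Interference = 1 * 6 = 6
R_next = 1 + 6 = 7

7


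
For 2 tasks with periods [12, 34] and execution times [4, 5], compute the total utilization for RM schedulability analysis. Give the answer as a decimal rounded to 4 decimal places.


Compute individual utilizations (exact fractions):
  Task 1: C/T = 4/12 = 1/3 (approx. 0.3333)
  Task 2: C/T = 5/34 (approx. 0.1471)
Total utilization U = 1/3 + 5/34 = 49/102
Rounded to 4 decimal places: U = 0.4804
RM (Liu & Layland) bound for 2 tasks = 0.828427; compare with U = 49/102 (approx. 0.480392)
U <= bound, so schedulable by RM sufficient condition.

0.4804


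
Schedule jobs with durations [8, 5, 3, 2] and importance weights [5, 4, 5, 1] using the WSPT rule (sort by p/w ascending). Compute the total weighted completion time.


Compute p/w ratios and sort ascending (WSPT): [(3, 5), (5, 4), (8, 5), (2, 1)]
Compute weighted completion times:
  Job (p=3,w=5): C=3, w*C=5*3=15
  Job (p=5,w=4): C=8, w*C=4*8=32
  Job (p=8,w=5): C=16, w*C=5*16=80
  Job (p=2,w=1): C=18, w*C=1*18=18
Total weighted completion time = 145

145


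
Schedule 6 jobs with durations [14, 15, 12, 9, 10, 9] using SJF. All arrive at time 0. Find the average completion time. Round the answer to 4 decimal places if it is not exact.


SJF order (ascending): [9, 9, 10, 12, 14, 15]
Completion times:
  Job 1: burst=9, C=9
  Job 2: burst=9, C=18
  Job 3: burst=10, C=28
  Job 4: burst=12, C=40
  Job 5: burst=14, C=54
  Job 6: burst=15, C=69
Average completion = 218/6 = 36.3333

36.3333


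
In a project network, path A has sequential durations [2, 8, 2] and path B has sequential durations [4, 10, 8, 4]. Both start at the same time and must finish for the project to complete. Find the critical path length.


Path A total = 2 + 8 + 2 = 12
Path B total = 4 + 10 + 8 + 4 = 26
Critical path = longest path = max(12, 26) = 26

26


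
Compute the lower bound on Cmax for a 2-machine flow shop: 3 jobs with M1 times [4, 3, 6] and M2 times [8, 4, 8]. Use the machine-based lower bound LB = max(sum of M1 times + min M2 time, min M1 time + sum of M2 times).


LB1 = sum(M1 times) + min(M2 times) = 13 + 4 = 17
LB2 = min(M1 times) + sum(M2 times) = 3 + 20 = 23
Lower bound = max(LB1, LB2) = max(17, 23) = 23

23


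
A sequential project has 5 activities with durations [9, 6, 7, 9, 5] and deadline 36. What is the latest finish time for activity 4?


LF(activity 4) = deadline - sum of successor durations
Successors: activities 5 through 5 with durations [5]
Sum of successor durations = 5
LF = 36 - 5 = 31

31


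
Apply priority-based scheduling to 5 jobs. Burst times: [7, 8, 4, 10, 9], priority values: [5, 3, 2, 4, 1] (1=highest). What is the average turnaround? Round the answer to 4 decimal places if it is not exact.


Sort by priority (ascending = highest first):
Order: [(1, 9), (2, 4), (3, 8), (4, 10), (5, 7)]
Completion times:
  Priority 1, burst=9, C=9
  Priority 2, burst=4, C=13
  Priority 3, burst=8, C=21
  Priority 4, burst=10, C=31
  Priority 5, burst=7, C=38
Average turnaround = 112/5 = 22.4

22.4


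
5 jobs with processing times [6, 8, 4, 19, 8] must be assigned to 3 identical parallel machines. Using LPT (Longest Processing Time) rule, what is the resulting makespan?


Sort jobs in decreasing order (LPT): [19, 8, 8, 6, 4]
Assign each job to the least loaded machine:
  Machine 1: jobs [19], load = 19
  Machine 2: jobs [8, 6], load = 14
  Machine 3: jobs [8, 4], load = 12
Makespan = max load = 19

19


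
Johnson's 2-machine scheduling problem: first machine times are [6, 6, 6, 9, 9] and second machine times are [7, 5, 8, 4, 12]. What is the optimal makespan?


Apply Johnson's rule:
  Group 1 (a <= b): [(1, 6, 7), (3, 6, 8), (5, 9, 12)]
  Group 2 (a > b): [(2, 6, 5), (4, 9, 4)]
Optimal job order: [1, 3, 5, 2, 4]
Schedule:
  Job 1: M1 done at 6, M2 done at 13
  Job 3: M1 done at 12, M2 done at 21
  Job 5: M1 done at 21, M2 done at 33
  Job 2: M1 done at 27, M2 done at 38
  Job 4: M1 done at 36, M2 done at 42
Makespan = 42

42


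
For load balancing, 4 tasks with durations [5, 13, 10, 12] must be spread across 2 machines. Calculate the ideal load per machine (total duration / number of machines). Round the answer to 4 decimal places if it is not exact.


Total processing time = 5 + 13 + 10 + 12 = 40
Number of machines = 2
Ideal balanced load = 40 / 2 = 20.0

20.0


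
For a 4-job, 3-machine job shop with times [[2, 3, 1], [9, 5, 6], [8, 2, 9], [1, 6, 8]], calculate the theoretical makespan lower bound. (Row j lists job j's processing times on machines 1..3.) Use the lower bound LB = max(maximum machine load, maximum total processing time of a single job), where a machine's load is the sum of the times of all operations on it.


Machine loads:
  Machine 1: 2 + 9 + 8 + 1 = 20
  Machine 2: 3 + 5 + 2 + 6 = 16
  Machine 3: 1 + 6 + 9 + 8 = 24
Max machine load = 24
Job totals:
  Job 1: 6
  Job 2: 20
  Job 3: 19
  Job 4: 15
Max job total = 20
Lower bound = max(24, 20) = 24

24


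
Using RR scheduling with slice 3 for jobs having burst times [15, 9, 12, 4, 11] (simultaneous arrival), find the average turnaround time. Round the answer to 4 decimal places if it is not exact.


Time quantum = 3
Execution trace:
  J1 runs 3 units, time = 3
  J2 runs 3 units, time = 6
  J3 runs 3 units, time = 9
  J4 runs 3 units, time = 12
  J5 runs 3 units, time = 15
  J1 runs 3 units, time = 18
  J2 runs 3 units, time = 21
  J3 runs 3 units, time = 24
  J4 runs 1 units, time = 25
  J5 runs 3 units, time = 28
  J1 runs 3 units, time = 31
  J2 runs 3 units, time = 34
  J3 runs 3 units, time = 37
  J5 runs 3 units, time = 40
  J1 runs 3 units, time = 43
  J3 runs 3 units, time = 46
  J5 runs 2 units, time = 48
  J1 runs 3 units, time = 51
Finish times: [51, 34, 46, 25, 48]
Average turnaround = 204/5 = 40.8

40.8


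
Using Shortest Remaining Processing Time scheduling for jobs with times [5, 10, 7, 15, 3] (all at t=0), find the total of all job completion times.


Since all jobs arrive at t=0, SRPT equals SPT ordering.
SPT order: [3, 5, 7, 10, 15]
Completion times:
  Job 1: p=3, C=3
  Job 2: p=5, C=8
  Job 3: p=7, C=15
  Job 4: p=10, C=25
  Job 5: p=15, C=40
Total completion time = 3 + 8 + 15 + 25 + 40 = 91

91


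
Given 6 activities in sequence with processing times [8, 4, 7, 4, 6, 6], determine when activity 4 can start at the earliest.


Activity 4 starts after activities 1 through 3 complete.
Predecessor durations: [8, 4, 7]
ES = 8 + 4 + 7 = 19

19


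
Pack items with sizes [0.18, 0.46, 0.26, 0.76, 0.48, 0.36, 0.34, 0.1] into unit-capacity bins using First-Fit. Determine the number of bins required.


Place items sequentially using First-Fit:
  Item 0.18 -> new Bin 1
  Item 0.46 -> Bin 1 (now 0.64)
  Item 0.26 -> Bin 1 (now 0.9)
  Item 0.76 -> new Bin 2
  Item 0.48 -> new Bin 3
  Item 0.36 -> Bin 3 (now 0.84)
  Item 0.34 -> new Bin 4
  Item 0.1 -> Bin 1 (now 1.0)
Total bins used = 4

4


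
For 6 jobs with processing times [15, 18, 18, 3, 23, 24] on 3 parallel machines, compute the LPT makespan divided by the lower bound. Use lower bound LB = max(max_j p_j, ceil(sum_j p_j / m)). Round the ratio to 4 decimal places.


LPT order: [24, 23, 18, 18, 15, 3]
Machine loads after assignment: [27, 38, 36]
LPT makespan = 38
Lower bound = max(max_job, ceil(total/3)) = max(24, 34) = 34
Ratio = 38 / 34 = 1.1176

1.1176


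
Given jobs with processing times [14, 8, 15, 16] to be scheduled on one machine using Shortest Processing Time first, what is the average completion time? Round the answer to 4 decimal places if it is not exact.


Sort jobs by processing time (SPT order): [8, 14, 15, 16]
Compute completion times sequentially:
  Job 1: processing = 8, completes at 8
  Job 2: processing = 14, completes at 22
  Job 3: processing = 15, completes at 37
  Job 4: processing = 16, completes at 53
Sum of completion times = 120
Average completion time = 120/4 = 30.0

30.0


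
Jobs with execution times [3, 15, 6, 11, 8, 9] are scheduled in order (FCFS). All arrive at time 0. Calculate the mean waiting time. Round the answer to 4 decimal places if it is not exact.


FCFS order (as given): [3, 15, 6, 11, 8, 9]
Waiting times:
  Job 1: wait = 0
  Job 2: wait = 3
  Job 3: wait = 18
  Job 4: wait = 24
  Job 5: wait = 35
  Job 6: wait = 43
Sum of waiting times = 123
Average waiting time = 123/6 = 20.5

20.5


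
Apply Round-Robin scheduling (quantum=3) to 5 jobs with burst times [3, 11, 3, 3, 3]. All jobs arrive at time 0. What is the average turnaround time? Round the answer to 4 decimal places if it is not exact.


Time quantum = 3
Execution trace:
  J1 runs 3 units, time = 3
  J2 runs 3 units, time = 6
  J3 runs 3 units, time = 9
  J4 runs 3 units, time = 12
  J5 runs 3 units, time = 15
  J2 runs 3 units, time = 18
  J2 runs 3 units, time = 21
  J2 runs 2 units, time = 23
Finish times: [3, 23, 9, 12, 15]
Average turnaround = 62/5 = 12.4

12.4


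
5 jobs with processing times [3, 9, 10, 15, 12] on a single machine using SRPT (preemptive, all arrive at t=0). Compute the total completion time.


Since all jobs arrive at t=0, SRPT equals SPT ordering.
SPT order: [3, 9, 10, 12, 15]
Completion times:
  Job 1: p=3, C=3
  Job 2: p=9, C=12
  Job 3: p=10, C=22
  Job 4: p=12, C=34
  Job 5: p=15, C=49
Total completion time = 3 + 12 + 22 + 34 + 49 = 120

120


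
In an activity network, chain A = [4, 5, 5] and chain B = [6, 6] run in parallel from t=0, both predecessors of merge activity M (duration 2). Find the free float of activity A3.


ES(A3) = sum of predecessors on chain A = 9
EF(A3) = ES + duration = 9 + 5 = 14
Successor of A3 is M. ES(M) = max(sum(A), sum(B)) = max(14, 12) = 14
Free float = ES(successor) - EF(current) = 14 - 14 = 0

0


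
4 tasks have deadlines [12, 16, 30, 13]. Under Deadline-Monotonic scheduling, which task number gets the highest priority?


Sort tasks by relative deadline (ascending):
  Task 1: deadline = 12
  Task 4: deadline = 13
  Task 2: deadline = 16
  Task 3: deadline = 30
Priority order (highest first): [1, 4, 2, 3]
Highest priority task = 1

1


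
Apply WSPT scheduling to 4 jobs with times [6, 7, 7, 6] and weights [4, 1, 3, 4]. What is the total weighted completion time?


Compute p/w ratios and sort ascending (WSPT): [(6, 4), (6, 4), (7, 3), (7, 1)]
Compute weighted completion times:
  Job (p=6,w=4): C=6, w*C=4*6=24
  Job (p=6,w=4): C=12, w*C=4*12=48
  Job (p=7,w=3): C=19, w*C=3*19=57
  Job (p=7,w=1): C=26, w*C=1*26=26
Total weighted completion time = 155

155


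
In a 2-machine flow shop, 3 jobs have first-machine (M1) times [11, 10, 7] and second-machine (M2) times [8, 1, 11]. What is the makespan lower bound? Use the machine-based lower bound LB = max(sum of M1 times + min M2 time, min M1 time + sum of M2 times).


LB1 = sum(M1 times) + min(M2 times) = 28 + 1 = 29
LB2 = min(M1 times) + sum(M2 times) = 7 + 20 = 27
Lower bound = max(LB1, LB2) = max(29, 27) = 29

29


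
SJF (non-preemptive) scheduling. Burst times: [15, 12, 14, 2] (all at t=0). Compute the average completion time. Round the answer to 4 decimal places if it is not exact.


SJF order (ascending): [2, 12, 14, 15]
Completion times:
  Job 1: burst=2, C=2
  Job 2: burst=12, C=14
  Job 3: burst=14, C=28
  Job 4: burst=15, C=43
Average completion = 87/4 = 21.75

21.75


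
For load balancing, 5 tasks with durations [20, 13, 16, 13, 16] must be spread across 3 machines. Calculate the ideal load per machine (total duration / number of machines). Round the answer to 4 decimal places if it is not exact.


Total processing time = 20 + 13 + 16 + 13 + 16 = 78
Number of machines = 3
Ideal balanced load = 78 / 3 = 26.0

26.0


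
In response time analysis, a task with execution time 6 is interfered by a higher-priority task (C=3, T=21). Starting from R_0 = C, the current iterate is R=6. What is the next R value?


R_next = C + ceil(R_prev / T_hp) * C_hp
ceil(6 / 21) = ceil(0.2857) = 1
Interference = 1 * 3 = 3
R_next = 6 + 3 = 9

9


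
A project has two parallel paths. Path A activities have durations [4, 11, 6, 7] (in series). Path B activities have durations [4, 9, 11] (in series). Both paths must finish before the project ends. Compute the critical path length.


Path A total = 4 + 11 + 6 + 7 = 28
Path B total = 4 + 9 + 11 = 24
Critical path = longest path = max(28, 24) = 28

28


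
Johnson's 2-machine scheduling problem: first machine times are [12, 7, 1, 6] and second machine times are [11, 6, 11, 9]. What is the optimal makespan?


Apply Johnson's rule:
  Group 1 (a <= b): [(3, 1, 11), (4, 6, 9)]
  Group 2 (a > b): [(1, 12, 11), (2, 7, 6)]
Optimal job order: [3, 4, 1, 2]
Schedule:
  Job 3: M1 done at 1, M2 done at 12
  Job 4: M1 done at 7, M2 done at 21
  Job 1: M1 done at 19, M2 done at 32
  Job 2: M1 done at 26, M2 done at 38
Makespan = 38

38


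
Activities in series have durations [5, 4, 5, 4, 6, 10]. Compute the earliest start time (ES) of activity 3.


Activity 3 starts after activities 1 through 2 complete.
Predecessor durations: [5, 4]
ES = 5 + 4 = 9

9


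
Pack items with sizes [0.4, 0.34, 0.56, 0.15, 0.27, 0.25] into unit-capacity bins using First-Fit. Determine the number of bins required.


Place items sequentially using First-Fit:
  Item 0.4 -> new Bin 1
  Item 0.34 -> Bin 1 (now 0.74)
  Item 0.56 -> new Bin 2
  Item 0.15 -> Bin 1 (now 0.89)
  Item 0.27 -> Bin 2 (now 0.83)
  Item 0.25 -> new Bin 3
Total bins used = 3

3


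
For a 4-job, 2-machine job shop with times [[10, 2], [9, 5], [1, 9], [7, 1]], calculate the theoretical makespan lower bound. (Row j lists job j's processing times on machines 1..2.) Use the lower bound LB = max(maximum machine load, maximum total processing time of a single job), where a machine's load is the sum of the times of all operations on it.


Machine loads:
  Machine 1: 10 + 9 + 1 + 7 = 27
  Machine 2: 2 + 5 + 9 + 1 = 17
Max machine load = 27
Job totals:
  Job 1: 12
  Job 2: 14
  Job 3: 10
  Job 4: 8
Max job total = 14
Lower bound = max(27, 14) = 27

27


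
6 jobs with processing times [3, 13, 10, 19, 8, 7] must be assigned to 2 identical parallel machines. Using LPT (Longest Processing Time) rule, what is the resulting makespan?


Sort jobs in decreasing order (LPT): [19, 13, 10, 8, 7, 3]
Assign each job to the least loaded machine:
  Machine 1: jobs [19, 8, 3], load = 30
  Machine 2: jobs [13, 10, 7], load = 30
Makespan = max load = 30

30


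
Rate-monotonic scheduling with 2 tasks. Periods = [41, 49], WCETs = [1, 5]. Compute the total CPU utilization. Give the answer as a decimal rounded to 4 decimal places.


Compute individual utilizations (exact fractions):
  Task 1: C/T = 1/41 (approx. 0.0244)
  Task 2: C/T = 5/49 (approx. 0.102)
Total utilization U = 1/41 + 5/49 = 254/2009
Rounded to 4 decimal places: U = 0.1264
RM (Liu & Layland) bound for 2 tasks = 0.828427; compare with U = 254/2009 (approx. 0.126431)
U <= bound, so schedulable by RM sufficient condition.

0.1264


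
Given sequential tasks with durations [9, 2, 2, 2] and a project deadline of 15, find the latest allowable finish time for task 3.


LF(activity 3) = deadline - sum of successor durations
Successors: activities 4 through 4 with durations [2]
Sum of successor durations = 2
LF = 15 - 2 = 13

13


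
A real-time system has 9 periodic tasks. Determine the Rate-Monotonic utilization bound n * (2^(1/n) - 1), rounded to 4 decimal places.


Compute 2^(1/9) = 1.0800597389
Subtract 1: 1.0800597389 - 1 = 0.0800597389
Multiply by n: 9 * 0.0800597389 = 0.7205376501
Round to 4 dp: 0.7205

0.7205


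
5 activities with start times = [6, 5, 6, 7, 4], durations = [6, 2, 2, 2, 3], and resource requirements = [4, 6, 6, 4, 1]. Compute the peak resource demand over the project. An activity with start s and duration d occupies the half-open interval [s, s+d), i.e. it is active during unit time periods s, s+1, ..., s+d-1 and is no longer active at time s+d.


Each activity i is active on [start_i, start_i + duration_i).
Compute total resource usage per time slot:
  t=0: active resources = [], total = 0
  t=1: active resources = [], total = 0
  t=2: active resources = [], total = 0
  t=3: active resources = [], total = 0
  t=4: active resources = [1], total = 1
  t=5: active resources = [6, 1], total = 7
  t=6: active resources = [4, 6, 6, 1], total = 17
  t=7: active resources = [4, 6, 4], total = 14
  t=8: active resources = [4, 4], total = 8
  t=9: active resources = [4], total = 4
  t=10: active resources = [4], total = 4
  t=11: active resources = [4], total = 4
Peak resource demand = 17

17


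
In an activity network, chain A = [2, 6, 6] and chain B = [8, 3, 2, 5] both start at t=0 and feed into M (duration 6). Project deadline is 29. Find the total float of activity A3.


Forward pass: ES(A3) = sum of predecessors on chain A = 8
EF = ES + duration = 8 + 6 = 14
Backward pass: LF(M) = deadline = 29; LS(M) = 29 - 6 = 23
LF(A3) = LS(M) - sum(successors on chain A) = 23 - 0 = 23
LS = LF - duration = 23 - 6 = 17
Total float = LS - ES = 17 - 8 = 9

9


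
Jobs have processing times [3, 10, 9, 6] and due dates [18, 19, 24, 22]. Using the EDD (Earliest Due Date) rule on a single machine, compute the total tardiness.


Sort by due date (EDD order): [(3, 18), (10, 19), (6, 22), (9, 24)]
Compute completion times and tardiness:
  Job 1: p=3, d=18, C=3, tardiness=max(0,3-18)=0
  Job 2: p=10, d=19, C=13, tardiness=max(0,13-19)=0
  Job 3: p=6, d=22, C=19, tardiness=max(0,19-22)=0
  Job 4: p=9, d=24, C=28, tardiness=max(0,28-24)=4
Total tardiness = 4

4


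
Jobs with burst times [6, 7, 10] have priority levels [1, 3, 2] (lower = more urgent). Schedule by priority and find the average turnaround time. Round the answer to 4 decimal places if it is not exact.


Sort by priority (ascending = highest first):
Order: [(1, 6), (2, 10), (3, 7)]
Completion times:
  Priority 1, burst=6, C=6
  Priority 2, burst=10, C=16
  Priority 3, burst=7, C=23
Average turnaround = 45/3 = 15.0

15.0


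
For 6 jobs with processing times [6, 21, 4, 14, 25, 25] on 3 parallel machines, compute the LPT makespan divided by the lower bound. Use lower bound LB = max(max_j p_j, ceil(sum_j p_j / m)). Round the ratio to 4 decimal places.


LPT order: [25, 25, 21, 14, 6, 4]
Machine loads after assignment: [31, 29, 35]
LPT makespan = 35
Lower bound = max(max_job, ceil(total/3)) = max(25, 32) = 32
Ratio = 35 / 32 = 1.0938

1.0938


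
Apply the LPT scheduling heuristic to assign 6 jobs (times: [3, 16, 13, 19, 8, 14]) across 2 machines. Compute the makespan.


Sort jobs in decreasing order (LPT): [19, 16, 14, 13, 8, 3]
Assign each job to the least loaded machine:
  Machine 1: jobs [19, 13, 3], load = 35
  Machine 2: jobs [16, 14, 8], load = 38
Makespan = max load = 38

38


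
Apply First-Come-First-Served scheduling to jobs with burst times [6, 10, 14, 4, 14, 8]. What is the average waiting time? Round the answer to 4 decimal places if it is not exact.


FCFS order (as given): [6, 10, 14, 4, 14, 8]
Waiting times:
  Job 1: wait = 0
  Job 2: wait = 6
  Job 3: wait = 16
  Job 4: wait = 30
  Job 5: wait = 34
  Job 6: wait = 48
Sum of waiting times = 134
Average waiting time = 134/6 = 22.3333

22.3333


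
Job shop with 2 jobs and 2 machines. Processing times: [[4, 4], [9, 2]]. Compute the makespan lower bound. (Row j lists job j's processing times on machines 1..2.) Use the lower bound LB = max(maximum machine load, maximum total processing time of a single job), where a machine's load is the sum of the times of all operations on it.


Machine loads:
  Machine 1: 4 + 9 = 13
  Machine 2: 4 + 2 = 6
Max machine load = 13
Job totals:
  Job 1: 8
  Job 2: 11
Max job total = 11
Lower bound = max(13, 11) = 13

13


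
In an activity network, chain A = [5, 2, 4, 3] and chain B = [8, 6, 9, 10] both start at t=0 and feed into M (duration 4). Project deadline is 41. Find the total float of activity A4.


Forward pass: ES(A4) = sum of predecessors on chain A = 11
EF = ES + duration = 11 + 3 = 14
Backward pass: LF(M) = deadline = 41; LS(M) = 41 - 4 = 37
LF(A4) = LS(M) - sum(successors on chain A) = 37 - 0 = 37
LS = LF - duration = 37 - 3 = 34
Total float = LS - ES = 34 - 11 = 23

23


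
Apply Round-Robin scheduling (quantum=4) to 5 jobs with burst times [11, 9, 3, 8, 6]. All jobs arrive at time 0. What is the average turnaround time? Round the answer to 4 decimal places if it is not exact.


Time quantum = 4
Execution trace:
  J1 runs 4 units, time = 4
  J2 runs 4 units, time = 8
  J3 runs 3 units, time = 11
  J4 runs 4 units, time = 15
  J5 runs 4 units, time = 19
  J1 runs 4 units, time = 23
  J2 runs 4 units, time = 27
  J4 runs 4 units, time = 31
  J5 runs 2 units, time = 33
  J1 runs 3 units, time = 36
  J2 runs 1 units, time = 37
Finish times: [36, 37, 11, 31, 33]
Average turnaround = 148/5 = 29.6

29.6


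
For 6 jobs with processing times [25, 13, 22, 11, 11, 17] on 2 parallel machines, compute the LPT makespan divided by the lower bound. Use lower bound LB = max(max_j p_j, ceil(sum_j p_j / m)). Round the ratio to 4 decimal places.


LPT order: [25, 22, 17, 13, 11, 11]
Machine loads after assignment: [49, 50]
LPT makespan = 50
Lower bound = max(max_job, ceil(total/2)) = max(25, 50) = 50
Ratio = 50 / 50 = 1.0

1.0


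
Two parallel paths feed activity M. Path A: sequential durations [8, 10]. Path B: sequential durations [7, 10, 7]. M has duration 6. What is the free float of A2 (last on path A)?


ES(A2) = sum of predecessors on chain A = 8
EF(A2) = ES + duration = 8 + 10 = 18
Successor of A2 is M. ES(M) = max(sum(A), sum(B)) = max(18, 24) = 24
Free float = ES(successor) - EF(current) = 24 - 18 = 6

6


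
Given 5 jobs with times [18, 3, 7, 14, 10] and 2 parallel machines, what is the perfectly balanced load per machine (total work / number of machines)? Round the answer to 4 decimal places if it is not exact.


Total processing time = 18 + 3 + 7 + 14 + 10 = 52
Number of machines = 2
Ideal balanced load = 52 / 2 = 26.0

26.0


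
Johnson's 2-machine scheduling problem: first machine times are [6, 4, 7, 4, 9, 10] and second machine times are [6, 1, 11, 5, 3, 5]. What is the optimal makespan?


Apply Johnson's rule:
  Group 1 (a <= b): [(4, 4, 5), (1, 6, 6), (3, 7, 11)]
  Group 2 (a > b): [(6, 10, 5), (5, 9, 3), (2, 4, 1)]
Optimal job order: [4, 1, 3, 6, 5, 2]
Schedule:
  Job 4: M1 done at 4, M2 done at 9
  Job 1: M1 done at 10, M2 done at 16
  Job 3: M1 done at 17, M2 done at 28
  Job 6: M1 done at 27, M2 done at 33
  Job 5: M1 done at 36, M2 done at 39
  Job 2: M1 done at 40, M2 done at 41
Makespan = 41

41


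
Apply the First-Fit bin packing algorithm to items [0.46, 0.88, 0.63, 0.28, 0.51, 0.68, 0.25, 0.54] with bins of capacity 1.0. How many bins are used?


Place items sequentially using First-Fit:
  Item 0.46 -> new Bin 1
  Item 0.88 -> new Bin 2
  Item 0.63 -> new Bin 3
  Item 0.28 -> Bin 1 (now 0.74)
  Item 0.51 -> new Bin 4
  Item 0.68 -> new Bin 5
  Item 0.25 -> Bin 1 (now 0.99)
  Item 0.54 -> new Bin 6
Total bins used = 6

6


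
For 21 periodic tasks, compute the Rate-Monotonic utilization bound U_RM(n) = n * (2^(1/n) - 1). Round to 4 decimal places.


Compute 2^(1/21) = 1.0335577830
Subtract 1: 1.0335577830 - 1 = 0.0335577830
Multiply by n: 21 * 0.0335577830 = 0.7047134430
Round to 4 dp: 0.7047

0.7047


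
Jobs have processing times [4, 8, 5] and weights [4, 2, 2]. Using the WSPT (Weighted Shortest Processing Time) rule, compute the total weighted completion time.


Compute p/w ratios and sort ascending (WSPT): [(4, 4), (5, 2), (8, 2)]
Compute weighted completion times:
  Job (p=4,w=4): C=4, w*C=4*4=16
  Job (p=5,w=2): C=9, w*C=2*9=18
  Job (p=8,w=2): C=17, w*C=2*17=34
Total weighted completion time = 68

68


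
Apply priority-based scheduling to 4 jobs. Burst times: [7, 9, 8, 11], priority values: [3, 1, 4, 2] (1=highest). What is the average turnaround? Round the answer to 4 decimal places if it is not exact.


Sort by priority (ascending = highest first):
Order: [(1, 9), (2, 11), (3, 7), (4, 8)]
Completion times:
  Priority 1, burst=9, C=9
  Priority 2, burst=11, C=20
  Priority 3, burst=7, C=27
  Priority 4, burst=8, C=35
Average turnaround = 91/4 = 22.75

22.75


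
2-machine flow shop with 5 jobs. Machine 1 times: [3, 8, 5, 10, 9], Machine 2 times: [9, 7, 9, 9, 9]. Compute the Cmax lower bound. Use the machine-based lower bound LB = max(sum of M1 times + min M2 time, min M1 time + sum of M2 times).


LB1 = sum(M1 times) + min(M2 times) = 35 + 7 = 42
LB2 = min(M1 times) + sum(M2 times) = 3 + 43 = 46
Lower bound = max(LB1, LB2) = max(42, 46) = 46

46


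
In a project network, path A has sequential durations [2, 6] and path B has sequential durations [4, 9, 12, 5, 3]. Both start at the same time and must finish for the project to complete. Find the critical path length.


Path A total = 2 + 6 = 8
Path B total = 4 + 9 + 12 + 5 + 3 = 33
Critical path = longest path = max(8, 33) = 33

33


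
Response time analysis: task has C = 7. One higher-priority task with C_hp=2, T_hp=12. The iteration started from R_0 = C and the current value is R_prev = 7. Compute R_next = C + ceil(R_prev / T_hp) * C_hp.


R_next = C + ceil(R_prev / T_hp) * C_hp
ceil(7 / 12) = ceil(0.5833) = 1
Interference = 1 * 2 = 2
R_next = 7 + 2 = 9

9


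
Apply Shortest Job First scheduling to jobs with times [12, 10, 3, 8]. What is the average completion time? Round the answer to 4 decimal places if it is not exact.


SJF order (ascending): [3, 8, 10, 12]
Completion times:
  Job 1: burst=3, C=3
  Job 2: burst=8, C=11
  Job 3: burst=10, C=21
  Job 4: burst=12, C=33
Average completion = 68/4 = 17.0

17.0


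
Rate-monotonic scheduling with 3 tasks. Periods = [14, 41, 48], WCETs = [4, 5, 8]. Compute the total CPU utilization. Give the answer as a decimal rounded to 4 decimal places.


Compute individual utilizations (exact fractions):
  Task 1: C/T = 4/14 = 2/7 (approx. 0.2857)
  Task 2: C/T = 5/41 (approx. 0.122)
  Task 3: C/T = 8/48 = 1/6 (approx. 0.1667)
Total utilization U = 2/7 + 5/41 + 1/6 = 989/1722
Rounded to 4 decimal places: U = 0.5743
RM (Liu & Layland) bound for 3 tasks = 0.779763; compare with U = 989/1722 (approx. 0.574332)
U <= bound, so schedulable by RM sufficient condition.

0.5743


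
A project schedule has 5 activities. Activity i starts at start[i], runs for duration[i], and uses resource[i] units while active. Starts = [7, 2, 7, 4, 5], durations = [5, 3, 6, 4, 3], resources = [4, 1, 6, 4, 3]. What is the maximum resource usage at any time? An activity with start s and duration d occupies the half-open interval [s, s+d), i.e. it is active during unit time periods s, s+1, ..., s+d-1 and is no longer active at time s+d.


Each activity i is active on [start_i, start_i + duration_i).
Compute total resource usage per time slot:
  t=0: active resources = [], total = 0
  t=1: active resources = [], total = 0
  t=2: active resources = [1], total = 1
  t=3: active resources = [1], total = 1
  t=4: active resources = [1, 4], total = 5
  t=5: active resources = [4, 3], total = 7
  t=6: active resources = [4, 3], total = 7
  t=7: active resources = [4, 6, 4, 3], total = 17
  t=8: active resources = [4, 6], total = 10
  t=9: active resources = [4, 6], total = 10
  t=10: active resources = [4, 6], total = 10
  t=11: active resources = [4, 6], total = 10
  t=12: active resources = [6], total = 6
Peak resource demand = 17

17


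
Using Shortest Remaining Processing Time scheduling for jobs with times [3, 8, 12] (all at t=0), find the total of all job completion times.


Since all jobs arrive at t=0, SRPT equals SPT ordering.
SPT order: [3, 8, 12]
Completion times:
  Job 1: p=3, C=3
  Job 2: p=8, C=11
  Job 3: p=12, C=23
Total completion time = 3 + 11 + 23 = 37

37


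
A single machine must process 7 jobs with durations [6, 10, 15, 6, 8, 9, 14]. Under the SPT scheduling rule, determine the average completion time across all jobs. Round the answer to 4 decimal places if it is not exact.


Sort jobs by processing time (SPT order): [6, 6, 8, 9, 10, 14, 15]
Compute completion times sequentially:
  Job 1: processing = 6, completes at 6
  Job 2: processing = 6, completes at 12
  Job 3: processing = 8, completes at 20
  Job 4: processing = 9, completes at 29
  Job 5: processing = 10, completes at 39
  Job 6: processing = 14, completes at 53
  Job 7: processing = 15, completes at 68
Sum of completion times = 227
Average completion time = 227/7 = 32.4286

32.4286


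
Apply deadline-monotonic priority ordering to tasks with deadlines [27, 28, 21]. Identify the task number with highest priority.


Sort tasks by relative deadline (ascending):
  Task 3: deadline = 21
  Task 1: deadline = 27
  Task 2: deadline = 28
Priority order (highest first): [3, 1, 2]
Highest priority task = 3

3


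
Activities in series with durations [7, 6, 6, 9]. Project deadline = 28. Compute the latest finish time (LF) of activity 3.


LF(activity 3) = deadline - sum of successor durations
Successors: activities 4 through 4 with durations [9]
Sum of successor durations = 9
LF = 28 - 9 = 19

19


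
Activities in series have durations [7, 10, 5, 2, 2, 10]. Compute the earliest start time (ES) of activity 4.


Activity 4 starts after activities 1 through 3 complete.
Predecessor durations: [7, 10, 5]
ES = 7 + 10 + 5 = 22

22


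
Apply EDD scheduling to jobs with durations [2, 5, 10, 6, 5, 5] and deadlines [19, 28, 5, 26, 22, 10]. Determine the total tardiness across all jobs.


Sort by due date (EDD order): [(10, 5), (5, 10), (2, 19), (5, 22), (6, 26), (5, 28)]
Compute completion times and tardiness:
  Job 1: p=10, d=5, C=10, tardiness=max(0,10-5)=5
  Job 2: p=5, d=10, C=15, tardiness=max(0,15-10)=5
  Job 3: p=2, d=19, C=17, tardiness=max(0,17-19)=0
  Job 4: p=5, d=22, C=22, tardiness=max(0,22-22)=0
  Job 5: p=6, d=26, C=28, tardiness=max(0,28-26)=2
  Job 6: p=5, d=28, C=33, tardiness=max(0,33-28)=5
Total tardiness = 17

17


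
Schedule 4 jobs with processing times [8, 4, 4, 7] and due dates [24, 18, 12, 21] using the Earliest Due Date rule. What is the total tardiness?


Sort by due date (EDD order): [(4, 12), (4, 18), (7, 21), (8, 24)]
Compute completion times and tardiness:
  Job 1: p=4, d=12, C=4, tardiness=max(0,4-12)=0
  Job 2: p=4, d=18, C=8, tardiness=max(0,8-18)=0
  Job 3: p=7, d=21, C=15, tardiness=max(0,15-21)=0
  Job 4: p=8, d=24, C=23, tardiness=max(0,23-24)=0
Total tardiness = 0

0


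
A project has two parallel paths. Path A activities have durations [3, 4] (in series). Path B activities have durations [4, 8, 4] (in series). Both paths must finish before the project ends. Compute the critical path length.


Path A total = 3 + 4 = 7
Path B total = 4 + 8 + 4 = 16
Critical path = longest path = max(7, 16) = 16

16


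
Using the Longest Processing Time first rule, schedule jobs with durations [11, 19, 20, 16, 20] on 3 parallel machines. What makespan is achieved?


Sort jobs in decreasing order (LPT): [20, 20, 19, 16, 11]
Assign each job to the least loaded machine:
  Machine 1: jobs [20, 11], load = 31
  Machine 2: jobs [20], load = 20
  Machine 3: jobs [19, 16], load = 35
Makespan = max load = 35

35
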